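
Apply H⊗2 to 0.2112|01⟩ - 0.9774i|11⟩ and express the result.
(0.1056 - 0.4887i)|00⟩ + (-0.1056 + 0.4887i)|01⟩ + (0.1056 + 0.4887i)|10⟩ + (-0.1056 - 0.4887i)|11⟩

H⊗2 gives amp(|y⟩) = (1/2) Σ_x (−1)^(x·y) amp(|x⟩), where x·y is the number of positions in which both x and y have a 1.
|00⟩: (0.2112 - 0.9774i)/2 = (0.1056 - 0.4887i)
|01⟩: (-0.2112 + 0.9774i)/2 = (-0.1056 + 0.4887i)
|10⟩: (0.2112 + 0.9774i)/2 = (0.1056 + 0.4887i)
|11⟩: (-0.2112 - 0.9774i)/2 = (-0.1056 - 0.4887i)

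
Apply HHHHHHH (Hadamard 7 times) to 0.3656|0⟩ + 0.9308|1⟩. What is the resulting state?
0.9167|0⟩ - 0.3997|1⟩

H² = I, so H^7 = H: a single Hadamard. With (a, b) = (0.3656, 0.9308), H gives ((a + b)/√2, (a − b)/√2) = (0.9167, -0.3997).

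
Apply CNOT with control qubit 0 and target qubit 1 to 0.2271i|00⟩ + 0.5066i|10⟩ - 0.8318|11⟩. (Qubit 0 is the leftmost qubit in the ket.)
0.2271i|00⟩ - 0.8318|10⟩ + 0.5066i|11⟩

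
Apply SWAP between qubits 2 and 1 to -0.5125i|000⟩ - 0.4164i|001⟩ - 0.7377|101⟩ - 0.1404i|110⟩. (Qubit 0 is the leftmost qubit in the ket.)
-0.5125i|000⟩ - 0.4164i|010⟩ - 0.1404i|101⟩ - 0.7377|110⟩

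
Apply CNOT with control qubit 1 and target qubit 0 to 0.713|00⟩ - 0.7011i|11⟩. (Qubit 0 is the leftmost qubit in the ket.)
0.713|00⟩ - 0.7011i|01⟩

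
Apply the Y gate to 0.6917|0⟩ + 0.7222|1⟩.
-0.7222i|0⟩ + 0.6917i|1⟩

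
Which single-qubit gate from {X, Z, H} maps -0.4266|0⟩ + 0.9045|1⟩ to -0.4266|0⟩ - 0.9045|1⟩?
Z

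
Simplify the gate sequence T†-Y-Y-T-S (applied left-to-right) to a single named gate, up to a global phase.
S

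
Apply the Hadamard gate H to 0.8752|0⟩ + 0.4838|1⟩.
0.961|0⟩ + 0.2768|1⟩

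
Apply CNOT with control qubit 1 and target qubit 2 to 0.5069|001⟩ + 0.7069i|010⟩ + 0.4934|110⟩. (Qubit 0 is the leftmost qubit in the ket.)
0.5069|001⟩ + 0.7069i|011⟩ + 0.4934|111⟩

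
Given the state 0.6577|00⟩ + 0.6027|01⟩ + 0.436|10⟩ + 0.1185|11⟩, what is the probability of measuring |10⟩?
0.1901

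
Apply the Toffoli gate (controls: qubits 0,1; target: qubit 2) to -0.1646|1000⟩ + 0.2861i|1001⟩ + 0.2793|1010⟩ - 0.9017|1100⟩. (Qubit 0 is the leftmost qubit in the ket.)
-0.1646|1000⟩ + 0.2861i|1001⟩ + 0.2793|1010⟩ - 0.9017|1110⟩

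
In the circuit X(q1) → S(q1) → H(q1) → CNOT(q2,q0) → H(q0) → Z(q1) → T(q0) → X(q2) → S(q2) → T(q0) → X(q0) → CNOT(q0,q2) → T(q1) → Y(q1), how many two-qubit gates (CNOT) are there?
2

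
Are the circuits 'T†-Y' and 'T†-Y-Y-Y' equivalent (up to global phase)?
Yes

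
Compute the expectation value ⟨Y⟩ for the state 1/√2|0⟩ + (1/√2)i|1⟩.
1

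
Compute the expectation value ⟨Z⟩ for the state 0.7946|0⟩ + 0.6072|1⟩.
0.2627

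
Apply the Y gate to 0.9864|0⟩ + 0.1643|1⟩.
-0.1643i|0⟩ + 0.9864i|1⟩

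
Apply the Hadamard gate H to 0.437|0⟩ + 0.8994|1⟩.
0.945|0⟩ - 0.327|1⟩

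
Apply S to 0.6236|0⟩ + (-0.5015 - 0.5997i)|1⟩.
0.6236|0⟩ + (0.5997 - 0.5015i)|1⟩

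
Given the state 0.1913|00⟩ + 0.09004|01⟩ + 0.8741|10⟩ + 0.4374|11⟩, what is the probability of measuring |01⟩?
0.008107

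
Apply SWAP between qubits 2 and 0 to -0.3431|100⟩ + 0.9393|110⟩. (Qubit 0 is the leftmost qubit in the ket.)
-0.3431|001⟩ + 0.9393|011⟩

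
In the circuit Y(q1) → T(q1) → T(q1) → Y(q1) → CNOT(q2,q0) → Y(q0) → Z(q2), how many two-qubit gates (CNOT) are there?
1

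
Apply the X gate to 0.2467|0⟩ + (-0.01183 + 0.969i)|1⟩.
(-0.01183 + 0.969i)|0⟩ + 0.2467|1⟩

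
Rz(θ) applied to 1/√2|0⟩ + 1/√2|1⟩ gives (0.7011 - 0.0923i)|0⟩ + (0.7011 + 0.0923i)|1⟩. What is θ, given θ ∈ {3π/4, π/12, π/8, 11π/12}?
π/12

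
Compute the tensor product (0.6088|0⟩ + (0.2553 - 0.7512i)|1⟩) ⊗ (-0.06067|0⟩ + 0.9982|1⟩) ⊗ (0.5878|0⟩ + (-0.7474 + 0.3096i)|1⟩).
-0.02171|000⟩ + (0.02761 - 0.01144i)|001⟩ + 0.3572|010⟩ + (-0.4542 + 0.1881i)|011⟩ + (-0.009104 + 0.02679i)|100⟩ + (-0.002534 - 0.03886i)|101⟩ + (0.1498 - 0.4408i)|110⟩ + (0.04169 + 0.6393i)|111⟩

amp(|b₁b₂…⟩) = product of the factor amplitudes for bits b₁, b₂, …; only kets whose every factor amplitude is nonzero survive.
|000⟩: (0.6088)(-0.06067)(0.5878) = -0.02171
|001⟩: (0.6088)(-0.06067)(-0.7474 + 0.3096i) = (0.02761 - 0.01144i)
|010⟩: (0.6088)(0.9982)(0.5878) = 0.3572
|011⟩: (0.6088)(0.9982)(-0.7474 + 0.3096i) = (-0.4542 + 0.1881i)
|100⟩: (0.2553 - 0.7512i)(-0.06067)(0.5878) = (-0.009104 + 0.02679i)
|101⟩: (0.2553 - 0.7512i)(-0.06067)(-0.7474 + 0.3096i) = (-0.002534 - 0.03886i)
|110⟩: (0.2553 - 0.7512i)(0.9982)(0.5878) = (0.1498 - 0.4408i)
|111⟩: (0.2553 - 0.7512i)(0.9982)(-0.7474 + 0.3096i) = (0.04169 + 0.6393i)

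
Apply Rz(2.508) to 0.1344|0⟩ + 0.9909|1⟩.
(0.04187 - 0.1277i)|0⟩ + (0.3087 + 0.9416i)|1⟩

Rz(2.508) = [[e^(−iθ/2), 0], [0, e^(iθ/2)]] with e^(±iθ/2) = cos(θ/2) ± i·sin(θ/2); θ = 2.508, cos(θ/2) ≈ 0.311524, sin(θ/2) ≈ 0.950238.
With a = amp(|0⟩) = 0.1344 and b = amp(|1⟩) = 0.9909:
new amp(|0⟩) = (0.311524 - 0.950238i)·a = (0.04187 - 0.1277i)
new amp(|1⟩) = (0.311524 + 0.950238i)·b = (0.3087 + 0.9416i)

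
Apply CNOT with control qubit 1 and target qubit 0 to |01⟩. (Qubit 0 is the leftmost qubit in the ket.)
|11⟩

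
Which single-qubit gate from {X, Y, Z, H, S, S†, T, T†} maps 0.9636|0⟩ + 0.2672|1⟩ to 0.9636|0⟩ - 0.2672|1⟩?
Z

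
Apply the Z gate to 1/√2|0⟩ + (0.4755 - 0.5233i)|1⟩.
1/√2|0⟩ + (-0.4755 + 0.5233i)|1⟩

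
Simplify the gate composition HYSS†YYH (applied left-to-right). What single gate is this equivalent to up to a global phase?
Y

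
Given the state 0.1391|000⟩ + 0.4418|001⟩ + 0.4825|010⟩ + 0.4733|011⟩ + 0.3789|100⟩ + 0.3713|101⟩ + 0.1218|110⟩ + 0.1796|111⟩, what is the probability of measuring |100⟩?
0.1436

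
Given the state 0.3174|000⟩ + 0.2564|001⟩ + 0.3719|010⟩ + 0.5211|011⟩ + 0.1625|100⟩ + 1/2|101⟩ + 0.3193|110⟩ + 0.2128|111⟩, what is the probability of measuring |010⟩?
0.1383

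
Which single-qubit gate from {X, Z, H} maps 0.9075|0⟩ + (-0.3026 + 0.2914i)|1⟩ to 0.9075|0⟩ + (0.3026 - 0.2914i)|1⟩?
Z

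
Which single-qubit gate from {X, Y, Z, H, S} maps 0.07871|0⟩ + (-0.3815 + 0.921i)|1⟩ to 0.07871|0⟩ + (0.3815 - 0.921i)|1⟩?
Z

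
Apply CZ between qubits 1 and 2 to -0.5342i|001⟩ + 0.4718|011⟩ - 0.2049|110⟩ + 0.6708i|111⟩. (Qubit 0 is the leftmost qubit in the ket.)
-0.5342i|001⟩ - 0.4718|011⟩ - 0.2049|110⟩ - 0.6708i|111⟩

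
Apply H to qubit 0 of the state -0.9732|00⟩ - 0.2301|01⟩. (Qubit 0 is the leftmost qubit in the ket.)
-0.6882|00⟩ - 0.1627|01⟩ - 0.6882|10⟩ - 0.1627|11⟩

H on qubit 0 mixes each pair of kets that differ only in qubit 0: amplitudes (a, b) of (|…0…⟩, |…1…⟩) become ((a + b)/√2, (a − b)/√2). Kets absent from the input have amplitude 0.
(|00⟩, |10⟩): (a, b) = (-0.9732, 0) → (-0.6882, -0.6882)
(|01⟩, |11⟩): (a, b) = (-0.2301, 0) → (-0.1627, -0.1627)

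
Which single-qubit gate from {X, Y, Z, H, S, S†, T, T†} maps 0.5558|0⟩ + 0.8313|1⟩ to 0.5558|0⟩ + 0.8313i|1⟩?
S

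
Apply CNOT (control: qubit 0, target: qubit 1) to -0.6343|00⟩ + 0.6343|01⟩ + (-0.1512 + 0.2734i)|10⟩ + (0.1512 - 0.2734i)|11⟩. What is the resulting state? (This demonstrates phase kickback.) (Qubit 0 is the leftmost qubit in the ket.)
-0.6343|00⟩ + 0.6343|01⟩ + (0.1512 - 0.2734i)|10⟩ + (-0.1512 + 0.2734i)|11⟩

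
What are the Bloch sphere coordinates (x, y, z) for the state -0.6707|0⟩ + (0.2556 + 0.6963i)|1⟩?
(-0.3429, -0.934, -0.1003)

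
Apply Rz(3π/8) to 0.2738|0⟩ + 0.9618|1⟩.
(0.2277 - 0.1521i)|0⟩ + (0.7997 + 0.5343i)|1⟩

Rz(3π/8) = [[e^(−iθ/2), 0], [0, e^(iθ/2)]] with e^(±iθ/2) = cos(θ/2) ± i·sin(θ/2); θ = 3π/8, cos(θ/2) ≈ 0.83147, sin(θ/2) ≈ 0.55557.
With a = amp(|0⟩) = 0.2738 and b = amp(|1⟩) = 0.9618:
new amp(|0⟩) = (0.83147 - 0.55557i)·a = (0.2277 - 0.1521i)
new amp(|1⟩) = (0.83147 + 0.55557i)·b = (0.7997 + 0.5343i)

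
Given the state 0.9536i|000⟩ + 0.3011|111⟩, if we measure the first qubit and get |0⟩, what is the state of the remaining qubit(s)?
i|00⟩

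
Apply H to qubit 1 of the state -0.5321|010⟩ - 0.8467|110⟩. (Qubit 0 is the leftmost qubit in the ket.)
-0.3763|000⟩ + 0.3763|010⟩ - 0.5987|100⟩ + 0.5987|110⟩

H on qubit 1 mixes each pair of kets that differ only in qubit 1: amplitudes (a, b) of (|…0…⟩, |…1…⟩) become ((a + b)/√2, (a − b)/√2). Kets absent from the input have amplitude 0.
(|000⟩, |010⟩): (a, b) = (0, -0.5321) → (-0.3763, 0.3763)
(|100⟩, |110⟩): (a, b) = (0, -0.8467) → (-0.5987, 0.5987)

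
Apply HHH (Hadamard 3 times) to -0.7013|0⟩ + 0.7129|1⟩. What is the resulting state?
0.008202|0⟩ - |1⟩

H² = I, so H^3 = H: a single Hadamard. With (a, b) = (-0.7013, 0.7129), H gives ((a + b)/√2, (a − b)/√2) = (0.008202, -1).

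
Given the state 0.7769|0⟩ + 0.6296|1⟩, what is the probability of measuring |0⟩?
0.6036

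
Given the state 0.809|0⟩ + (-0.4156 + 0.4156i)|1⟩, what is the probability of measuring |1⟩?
0.3454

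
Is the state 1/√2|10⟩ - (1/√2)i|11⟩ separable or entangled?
Separable

Writing the state as a|00⟩ + b|01⟩ + c|10⟩ + d|11⟩, it is a product state iff ad − bc = 0.
Here (a, b, c, d) = (0, 0, 1/√2, -(1/√2)i): ad − bc = (0)(-(1/√2)i) − (0)(1/√2) = 0, so the state is separable.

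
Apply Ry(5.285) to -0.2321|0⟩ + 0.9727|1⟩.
-0.2618|0⟩ - 0.9651|1⟩

Ry(5.285) = [[cos(θ/2), −sin(θ/2)], [sin(θ/2), cos(θ/2)]]; θ = 5.285, cos(θ/2) ≈ -0.878017, sin(θ/2) ≈ 0.478629.
With a = amp(|0⟩) = -0.2321 and b = amp(|1⟩) = 0.9727:
new amp(|0⟩) = (-0.878017)·a + (-0.478629)·b = -0.2618
new amp(|1⟩) = (0.478629)·a + (-0.878017)·b = -0.9651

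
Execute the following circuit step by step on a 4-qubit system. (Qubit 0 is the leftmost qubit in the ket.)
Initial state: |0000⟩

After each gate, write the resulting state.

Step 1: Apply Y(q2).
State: i|0010⟩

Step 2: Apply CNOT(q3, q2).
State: i|0010⟩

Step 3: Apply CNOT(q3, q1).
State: i|0010⟩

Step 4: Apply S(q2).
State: -|0010⟩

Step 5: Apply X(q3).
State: -|0011⟩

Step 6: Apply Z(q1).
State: -|0011⟩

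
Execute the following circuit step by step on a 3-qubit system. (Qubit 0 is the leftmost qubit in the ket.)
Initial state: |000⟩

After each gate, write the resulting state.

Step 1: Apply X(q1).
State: |010⟩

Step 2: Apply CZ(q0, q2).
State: |010⟩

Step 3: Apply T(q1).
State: (1/√2 + (1/√2)i)|010⟩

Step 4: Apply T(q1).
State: i|010⟩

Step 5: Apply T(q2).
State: i|010⟩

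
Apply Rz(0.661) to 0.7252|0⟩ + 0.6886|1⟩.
(0.686 - 0.2353i)|0⟩ + (0.6513 + 0.2235i)|1⟩

Rz(0.661) = [[e^(−iθ/2), 0], [0, e^(iθ/2)]] with e^(±iθ/2) = cos(θ/2) ± i·sin(θ/2); θ = 0.661, cos(θ/2) ≈ 0.94588, sin(θ/2) ≈ 0.324516.
With a = amp(|0⟩) = 0.7252 and b = amp(|1⟩) = 0.6886:
new amp(|0⟩) = (0.94588 - 0.324516i)·a = (0.686 - 0.2353i)
new amp(|1⟩) = (0.94588 + 0.324516i)·b = (0.6513 + 0.2235i)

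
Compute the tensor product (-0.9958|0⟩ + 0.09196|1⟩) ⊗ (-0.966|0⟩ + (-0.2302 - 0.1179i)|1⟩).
0.9619|00⟩ + (0.2292 + 0.1174i)|01⟩ - 0.08883|10⟩ + (-0.02117 - 0.01084i)|11⟩

amp(|b₁b₂…⟩) = product of the factor amplitudes for bits b₁, b₂, …; only kets whose every factor amplitude is nonzero survive.
|00⟩: (-0.9958)(-0.966) = 0.9619
|01⟩: (-0.9958)(-0.2302 - 0.1179i) = (0.2292 + 0.1174i)
|10⟩: (0.09196)(-0.966) = -0.08883
|11⟩: (0.09196)(-0.2302 - 0.1179i) = (-0.02117 - 0.01084i)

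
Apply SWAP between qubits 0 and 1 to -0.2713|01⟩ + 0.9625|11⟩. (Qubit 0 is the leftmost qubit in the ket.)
-0.2713|10⟩ + 0.9625|11⟩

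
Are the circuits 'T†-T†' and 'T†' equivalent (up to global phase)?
No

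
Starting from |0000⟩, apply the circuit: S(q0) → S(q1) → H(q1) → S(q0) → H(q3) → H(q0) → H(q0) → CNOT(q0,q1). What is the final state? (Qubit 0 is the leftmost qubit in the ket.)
1/2|0000⟩ + 1/2|0001⟩ + 1/2|0100⟩ + 1/2|0101⟩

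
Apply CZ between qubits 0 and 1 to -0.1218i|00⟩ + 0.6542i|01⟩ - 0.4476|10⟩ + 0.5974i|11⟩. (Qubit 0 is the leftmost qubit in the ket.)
-0.1218i|00⟩ + 0.6542i|01⟩ - 0.4476|10⟩ - 0.5974i|11⟩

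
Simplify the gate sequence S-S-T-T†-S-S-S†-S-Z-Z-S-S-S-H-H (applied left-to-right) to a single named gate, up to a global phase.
S†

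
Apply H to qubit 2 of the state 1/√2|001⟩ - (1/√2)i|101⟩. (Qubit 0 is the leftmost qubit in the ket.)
1/2|000⟩ - 1/2|001⟩ - (1/2)i|100⟩ + (1/2)i|101⟩

H on qubit 2 mixes each pair of kets that differ only in qubit 2: amplitudes (a, b) of (|…0…⟩, |…1…⟩) become ((a + b)/√2, (a − b)/√2). Kets absent from the input have amplitude 0.
(|000⟩, |001⟩): (a, b) = (0, 1/√2) → (1/2, -1/2)
(|100⟩, |101⟩): (a, b) = (0, -(1/√2)i) → (-(1/2)i, (1/2)i)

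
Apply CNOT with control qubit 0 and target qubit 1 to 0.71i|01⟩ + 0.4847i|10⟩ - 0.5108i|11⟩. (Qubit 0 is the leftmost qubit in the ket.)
0.71i|01⟩ - 0.5108i|10⟩ + 0.4847i|11⟩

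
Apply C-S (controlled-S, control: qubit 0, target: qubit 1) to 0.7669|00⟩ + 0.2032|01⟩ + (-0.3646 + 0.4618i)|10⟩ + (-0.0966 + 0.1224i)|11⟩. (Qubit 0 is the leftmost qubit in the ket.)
0.7669|00⟩ + 0.2032|01⟩ + (-0.3646 + 0.4618i)|10⟩ + (-0.1224 - 0.0966i)|11⟩

C-S leaves the control-|0⟩ kets |00⟩, |01⟩ unchanged and applies S to qubit 1 on the control-|1⟩ pair (|10⟩, |11⟩).
S = [[1, 0], [0, i]].
With a = amp(|10⟩) = (-0.3646 + 0.4618i) and b = amp(|11⟩) = (-0.0966 + 0.1224i):
new amp(|10⟩) = (1)·a = (-0.3646 + 0.4618i)
new amp(|11⟩) = (i)·b = (-0.1224 - 0.0966i)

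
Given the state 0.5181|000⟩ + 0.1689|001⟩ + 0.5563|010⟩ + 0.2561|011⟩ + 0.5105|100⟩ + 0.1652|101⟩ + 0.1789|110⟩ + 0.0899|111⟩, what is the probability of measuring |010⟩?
0.3095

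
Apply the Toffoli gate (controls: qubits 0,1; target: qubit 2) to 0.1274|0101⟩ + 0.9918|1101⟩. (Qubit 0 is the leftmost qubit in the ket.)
0.1274|0101⟩ + 0.9918|1111⟩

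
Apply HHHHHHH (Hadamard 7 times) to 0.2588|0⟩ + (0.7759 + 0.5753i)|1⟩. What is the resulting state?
(0.7316 + 0.4068i)|0⟩ + (-0.3656 - 0.4068i)|1⟩

H² = I, so H^7 = H: a single Hadamard. With (a, b) = (0.2588, (0.7759 + 0.5753i)), H gives ((a + b)/√2, (a − b)/√2) = ((0.7316 + 0.4068i), (-0.3656 - 0.4068i)).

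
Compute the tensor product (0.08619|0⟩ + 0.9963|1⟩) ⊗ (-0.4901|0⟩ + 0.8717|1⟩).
-0.04224|00⟩ + 0.07513|01⟩ - 0.4883|10⟩ + 0.8685|11⟩

amp(|b₁b₂…⟩) = product of the factor amplitudes for bits b₁, b₂, …; only kets whose every factor amplitude is nonzero survive.
|00⟩: (0.08619)(-0.4901) = -0.04224
|01⟩: (0.08619)(0.8717) = 0.07513
|10⟩: (0.9963)(-0.4901) = -0.4883
|11⟩: (0.9963)(0.8717) = 0.8685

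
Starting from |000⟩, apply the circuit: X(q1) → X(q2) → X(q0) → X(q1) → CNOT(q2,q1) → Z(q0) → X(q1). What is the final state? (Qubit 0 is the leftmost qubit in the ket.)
-|101⟩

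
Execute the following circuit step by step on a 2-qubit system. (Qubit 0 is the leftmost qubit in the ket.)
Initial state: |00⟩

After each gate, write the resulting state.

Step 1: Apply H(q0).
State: 1/√2|00⟩ + 1/√2|10⟩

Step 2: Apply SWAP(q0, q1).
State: 1/√2|00⟩ + 1/√2|01⟩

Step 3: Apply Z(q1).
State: 1/√2|00⟩ - 1/√2|01⟩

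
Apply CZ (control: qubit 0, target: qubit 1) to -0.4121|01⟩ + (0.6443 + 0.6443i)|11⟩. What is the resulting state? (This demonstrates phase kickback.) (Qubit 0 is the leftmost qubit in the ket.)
-0.4121|01⟩ + (-0.6443 - 0.6443i)|11⟩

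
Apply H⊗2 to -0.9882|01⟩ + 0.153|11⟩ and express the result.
-0.4176|00⟩ + 0.4176|01⟩ - 0.5706|10⟩ + 0.5706|11⟩

H⊗2 gives amp(|y⟩) = (1/2) Σ_x (−1)^(x·y) amp(|x⟩), where x·y is the number of positions in which both x and y have a 1.
|00⟩: (-0.9882 + 0.153)/2 = -0.4176
|01⟩: (0.9882 - 0.153)/2 = 0.4176
|10⟩: (-0.9882 - 0.153)/2 = -0.5706
|11⟩: (0.9882 + 0.153)/2 = 0.5706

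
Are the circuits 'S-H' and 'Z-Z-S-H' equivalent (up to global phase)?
Yes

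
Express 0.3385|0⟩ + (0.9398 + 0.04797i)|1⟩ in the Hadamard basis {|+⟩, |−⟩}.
(0.9039 + 0.03392i)|+⟩ + (-0.4252 - 0.03392i)|−⟩

With |ψ⟩ = α|0⟩ + β|1⟩, the Hadamard-basis coefficients are ⟨+|ψ⟩ = (α + β)/√2 and ⟨−|ψ⟩ = (α − β)/√2.
Here α = 0.3385, β = (0.9398 + 0.04797i): (α + β)/√2 = (0.9039 + 0.03392i), (α − β)/√2 = (-0.4252 - 0.03392i).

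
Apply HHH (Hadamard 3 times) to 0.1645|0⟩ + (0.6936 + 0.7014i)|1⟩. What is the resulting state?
(0.6068 + 0.496i)|0⟩ + (-0.3741 - 0.496i)|1⟩

H² = I, so H^3 = H: a single Hadamard. With (a, b) = (0.1645, (0.6936 + 0.7014i)), H gives ((a + b)/√2, (a − b)/√2) = ((0.6068 + 0.496i), (-0.3741 - 0.496i)).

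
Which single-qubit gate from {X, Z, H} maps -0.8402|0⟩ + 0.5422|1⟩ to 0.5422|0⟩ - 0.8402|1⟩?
X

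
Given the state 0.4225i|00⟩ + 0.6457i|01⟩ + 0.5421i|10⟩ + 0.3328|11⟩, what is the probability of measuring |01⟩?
0.4169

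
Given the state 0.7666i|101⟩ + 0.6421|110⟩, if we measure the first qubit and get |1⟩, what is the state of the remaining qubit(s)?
0.7666i|01⟩ + 0.6421|10⟩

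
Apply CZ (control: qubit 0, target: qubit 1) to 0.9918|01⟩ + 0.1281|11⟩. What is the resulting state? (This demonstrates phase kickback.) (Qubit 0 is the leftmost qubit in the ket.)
0.9918|01⟩ - 0.1281|11⟩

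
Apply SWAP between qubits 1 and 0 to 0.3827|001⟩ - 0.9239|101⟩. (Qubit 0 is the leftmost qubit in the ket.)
0.3827|001⟩ - 0.9239|011⟩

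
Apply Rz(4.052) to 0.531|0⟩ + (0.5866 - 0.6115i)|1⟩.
(-0.2335 - 0.4769i)|0⟩ + (0.2913 + 0.7957i)|1⟩

Rz(4.052) = [[e^(−iθ/2), 0], [0, e^(iθ/2)]] with e^(±iθ/2) = cos(θ/2) ± i·sin(θ/2); θ = 4.052, cos(θ/2) ≈ -0.439645, sin(θ/2) ≈ 0.898172.
With a = amp(|0⟩) = 0.531 and b = amp(|1⟩) = (0.5866 - 0.6115i):
new amp(|0⟩) = (-0.439645 - 0.898172i)·a = (-0.2335 - 0.4769i)
new amp(|1⟩) = (-0.439645 + 0.898172i)·b = (0.2913 + 0.7957i)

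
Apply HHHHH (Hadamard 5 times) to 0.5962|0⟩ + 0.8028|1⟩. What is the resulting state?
0.9892|0⟩ - 0.1461|1⟩

H² = I, so H^5 = H: a single Hadamard. With (a, b) = (0.5962, 0.8028), H gives ((a + b)/√2, (a − b)/√2) = (0.9892, -0.1461).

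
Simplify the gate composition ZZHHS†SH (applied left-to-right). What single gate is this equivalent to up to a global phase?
H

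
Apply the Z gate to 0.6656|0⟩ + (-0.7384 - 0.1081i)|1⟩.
0.6656|0⟩ + (0.7384 + 0.1081i)|1⟩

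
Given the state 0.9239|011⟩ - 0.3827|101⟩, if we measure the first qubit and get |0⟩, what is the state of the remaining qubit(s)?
|11⟩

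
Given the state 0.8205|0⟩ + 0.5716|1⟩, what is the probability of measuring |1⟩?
0.3267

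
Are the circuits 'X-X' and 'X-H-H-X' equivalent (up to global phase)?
Yes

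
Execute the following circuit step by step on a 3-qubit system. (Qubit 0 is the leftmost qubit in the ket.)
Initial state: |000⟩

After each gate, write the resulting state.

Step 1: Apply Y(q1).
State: i|010⟩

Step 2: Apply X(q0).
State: i|110⟩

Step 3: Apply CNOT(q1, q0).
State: i|010⟩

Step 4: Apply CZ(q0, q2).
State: i|010⟩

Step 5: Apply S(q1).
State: -|010⟩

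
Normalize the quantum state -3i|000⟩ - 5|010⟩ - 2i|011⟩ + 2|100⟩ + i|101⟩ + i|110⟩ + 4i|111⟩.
-0.3873i|000⟩ - 0.6455|010⟩ - 0.2582i|011⟩ + 0.2582|100⟩ + 0.1291i|101⟩ + 0.1291i|110⟩ + 0.5164i|111⟩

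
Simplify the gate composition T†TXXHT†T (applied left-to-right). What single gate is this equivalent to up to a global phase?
H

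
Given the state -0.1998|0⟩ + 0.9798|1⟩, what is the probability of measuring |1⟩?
0.96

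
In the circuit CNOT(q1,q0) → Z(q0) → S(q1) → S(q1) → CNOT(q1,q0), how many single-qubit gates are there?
3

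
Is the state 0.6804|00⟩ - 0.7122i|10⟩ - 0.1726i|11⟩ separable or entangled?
Entangled

Writing the state as a|00⟩ + b|01⟩ + c|10⟩ + d|11⟩, it is a product state iff ad − bc = 0.
Here (a, b, c, d) = (0.6804, 0, -0.7122i, -0.1726i): ad − bc = (0.6804)(-0.1726i) − (0)(-0.7122i) = -0.1174i ≠ 0, so the state is entangled.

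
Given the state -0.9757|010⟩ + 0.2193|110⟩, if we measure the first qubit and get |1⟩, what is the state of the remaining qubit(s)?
|10⟩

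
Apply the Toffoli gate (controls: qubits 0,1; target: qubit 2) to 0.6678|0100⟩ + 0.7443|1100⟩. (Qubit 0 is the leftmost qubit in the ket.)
0.6678|0100⟩ + 0.7443|1110⟩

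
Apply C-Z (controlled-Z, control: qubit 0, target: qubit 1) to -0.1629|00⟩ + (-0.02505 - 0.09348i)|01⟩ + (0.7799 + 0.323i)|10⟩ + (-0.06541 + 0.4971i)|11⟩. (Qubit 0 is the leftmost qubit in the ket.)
-0.1629|00⟩ + (-0.02505 - 0.09348i)|01⟩ + (0.7799 + 0.323i)|10⟩ + (0.06541 - 0.4971i)|11⟩

C-Z leaves the control-|0⟩ kets |00⟩, |01⟩ unchanged and applies Z to qubit 1 on the control-|1⟩ pair (|10⟩, |11⟩).
Z = [[1, 0], [0, -1]].
With a = amp(|10⟩) = (0.7799 + 0.323i) and b = amp(|11⟩) = (-0.06541 + 0.4971i):
new amp(|10⟩) = (1)·a = (0.7799 + 0.323i)
new amp(|11⟩) = (-1)·b = (0.06541 - 0.4971i)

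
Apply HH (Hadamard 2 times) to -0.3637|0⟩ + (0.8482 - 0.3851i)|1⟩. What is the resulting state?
-0.3637|0⟩ + (0.8482 - 0.3851i)|1⟩

H² = I, so an even number of Hadamards cancels: H^2 = I and the state is unchanged.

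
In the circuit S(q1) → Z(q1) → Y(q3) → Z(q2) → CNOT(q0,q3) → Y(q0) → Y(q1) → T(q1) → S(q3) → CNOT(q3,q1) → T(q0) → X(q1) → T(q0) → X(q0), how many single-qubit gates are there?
12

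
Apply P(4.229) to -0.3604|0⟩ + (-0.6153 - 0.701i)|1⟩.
-0.3604|0⟩ + (-0.3347 + 0.8706i)|1⟩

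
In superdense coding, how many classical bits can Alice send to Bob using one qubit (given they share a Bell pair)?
2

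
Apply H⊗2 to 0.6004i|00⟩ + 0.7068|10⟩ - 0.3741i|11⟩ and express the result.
(0.3534 + 0.1132i)|00⟩ + (0.3534 + 0.4873i)|01⟩ + (-0.3534 + 0.4873i)|10⟩ + (-0.3534 + 0.1132i)|11⟩

H⊗2 gives amp(|y⟩) = (1/2) Σ_x (−1)^(x·y) amp(|x⟩), where x·y is the number of positions in which both x and y have a 1.
|00⟩: (0.6004i + 0.7068 - 0.3741i)/2 = (0.3534 + 0.1132i)
|01⟩: (0.6004i + 0.7068 + 0.3741i)/2 = (0.3534 + 0.4873i)
|10⟩: (0.6004i - 0.7068 + 0.3741i)/2 = (-0.3534 + 0.4873i)
|11⟩: (0.6004i - 0.7068 - 0.3741i)/2 = (-0.3534 + 0.1132i)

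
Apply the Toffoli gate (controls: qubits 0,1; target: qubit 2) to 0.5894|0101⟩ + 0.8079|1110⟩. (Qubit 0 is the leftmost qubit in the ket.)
0.5894|0101⟩ + 0.8079|1100⟩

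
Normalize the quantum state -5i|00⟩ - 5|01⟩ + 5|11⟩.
-(1/√3)i|00⟩ - 1/√3|01⟩ + 1/√3|11⟩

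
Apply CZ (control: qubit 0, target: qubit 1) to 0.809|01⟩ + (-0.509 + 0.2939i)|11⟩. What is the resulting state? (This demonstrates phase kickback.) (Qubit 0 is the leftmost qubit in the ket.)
0.809|01⟩ + (0.509 - 0.2939i)|11⟩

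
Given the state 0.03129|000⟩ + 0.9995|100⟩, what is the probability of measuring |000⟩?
0.0009791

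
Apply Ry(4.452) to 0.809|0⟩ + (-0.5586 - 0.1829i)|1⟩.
(-0.05001 + 0.145i)|0⟩ + (0.9818 + 0.1114i)|1⟩

Ry(4.452) = [[cos(θ/2), −sin(θ/2)], [sin(θ/2), cos(θ/2)]]; θ = 4.452, cos(θ/2) ≈ -0.609321, sin(θ/2) ≈ 0.792924.
With a = amp(|0⟩) = 0.809 and b = amp(|1⟩) = (-0.5586 - 0.1829i):
new amp(|0⟩) = (-0.609321)·a + (-0.792924)·b = (-0.05001 + 0.145i)
new amp(|1⟩) = (0.792924)·a + (-0.609321)·b = (0.9818 + 0.1114i)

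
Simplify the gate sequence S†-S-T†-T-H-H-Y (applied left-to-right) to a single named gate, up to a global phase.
Y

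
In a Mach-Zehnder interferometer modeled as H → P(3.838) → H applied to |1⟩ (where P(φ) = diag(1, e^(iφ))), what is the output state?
(0.8836 + 0.3207i)|0⟩ + (0.1164 - 0.3207i)|1⟩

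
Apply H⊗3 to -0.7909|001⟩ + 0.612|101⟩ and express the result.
-0.06325|000⟩ + 0.06325|001⟩ - 0.06325|010⟩ + 0.06325|011⟩ - 0.496|100⟩ + 0.496|101⟩ - 0.496|110⟩ + 0.496|111⟩

H⊗3 gives amp(|y⟩) = (1/2√2) Σ_x (−1)^(x·y) amp(|x⟩), where x·y is the number of positions in which both x and y have a 1.
|000⟩: (-0.7909 + 0.612)/(2√2) = -0.06325
|001⟩: (0.7909 - 0.612)/(2√2) = 0.06325
|010⟩: (-0.7909 + 0.612)/(2√2) = -0.06325
|011⟩: (0.7909 - 0.612)/(2√2) = 0.06325
|100⟩: (-0.7909 - 0.612)/(2√2) = -0.496
|101⟩: (0.7909 + 0.612)/(2√2) = 0.496
|110⟩: (-0.7909 - 0.612)/(2√2) = -0.496
|111⟩: (0.7909 + 0.612)/(2√2) = 0.496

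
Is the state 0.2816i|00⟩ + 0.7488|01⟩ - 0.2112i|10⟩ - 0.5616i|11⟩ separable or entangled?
Entangled

Writing the state as a|00⟩ + b|01⟩ + c|10⟩ + d|11⟩, it is a product state iff ad − bc = 0.
Here (a, b, c, d) = (0.2816i, 0.7488, -0.2112i, -0.5616i): ad − bc = (0.2816i)(-0.5616i) − (0.7488)(-0.2112i) = (0.1581 + 0.1581i) ≠ 0, so the state is entangled.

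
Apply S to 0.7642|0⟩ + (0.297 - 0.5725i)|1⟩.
0.7642|0⟩ + (0.5725 + 0.297i)|1⟩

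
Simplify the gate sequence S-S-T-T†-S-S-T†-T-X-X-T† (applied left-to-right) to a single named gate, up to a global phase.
T†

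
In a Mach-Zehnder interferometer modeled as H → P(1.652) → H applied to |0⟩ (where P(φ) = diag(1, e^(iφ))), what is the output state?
(0.4594 + 0.4984i)|0⟩ + (0.5406 - 0.4984i)|1⟩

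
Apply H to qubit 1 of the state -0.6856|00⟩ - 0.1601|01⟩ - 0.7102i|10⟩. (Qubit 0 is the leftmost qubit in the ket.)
-0.598|00⟩ - 0.3716|01⟩ - 0.5022i|10⟩ - 0.5022i|11⟩

H on qubit 1 mixes each pair of kets that differ only in qubit 1: amplitudes (a, b) of (|…0…⟩, |…1…⟩) become ((a + b)/√2, (a − b)/√2). Kets absent from the input have amplitude 0.
(|00⟩, |01⟩): (a, b) = (-0.6856, -0.1601) → (-0.598, -0.3716)
(|10⟩, |11⟩): (a, b) = (-0.7102i, 0) → (-0.5022i, -0.5022i)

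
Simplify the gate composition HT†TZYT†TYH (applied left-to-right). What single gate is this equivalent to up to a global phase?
X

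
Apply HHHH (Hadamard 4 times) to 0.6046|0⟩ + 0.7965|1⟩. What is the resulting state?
0.6046|0⟩ + 0.7965|1⟩

H² = I, so an even number of Hadamards cancels: H^4 = I and the state is unchanged.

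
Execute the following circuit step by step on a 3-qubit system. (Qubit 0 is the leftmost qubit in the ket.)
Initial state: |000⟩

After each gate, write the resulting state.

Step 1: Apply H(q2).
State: 1/√2|000⟩ + 1/√2|001⟩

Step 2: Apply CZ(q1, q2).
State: 1/√2|000⟩ + 1/√2|001⟩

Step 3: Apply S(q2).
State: 1/√2|000⟩ + (1/√2)i|001⟩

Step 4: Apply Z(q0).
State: 1/√2|000⟩ + (1/√2)i|001⟩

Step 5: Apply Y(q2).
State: 1/√2|000⟩ + (1/√2)i|001⟩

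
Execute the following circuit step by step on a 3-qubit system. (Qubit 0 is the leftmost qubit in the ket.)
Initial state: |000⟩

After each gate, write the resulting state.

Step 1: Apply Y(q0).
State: i|100⟩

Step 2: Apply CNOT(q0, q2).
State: i|101⟩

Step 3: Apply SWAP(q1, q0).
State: i|011⟩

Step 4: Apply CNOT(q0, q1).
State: i|011⟩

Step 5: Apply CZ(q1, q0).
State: i|011⟩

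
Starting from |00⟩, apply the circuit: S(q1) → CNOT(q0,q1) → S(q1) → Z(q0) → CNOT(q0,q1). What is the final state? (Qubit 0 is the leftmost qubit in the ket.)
|00⟩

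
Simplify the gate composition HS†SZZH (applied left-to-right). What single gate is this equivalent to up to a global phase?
I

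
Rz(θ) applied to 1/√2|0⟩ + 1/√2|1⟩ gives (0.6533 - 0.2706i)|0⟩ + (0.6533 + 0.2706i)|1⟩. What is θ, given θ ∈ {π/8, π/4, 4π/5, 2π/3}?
π/4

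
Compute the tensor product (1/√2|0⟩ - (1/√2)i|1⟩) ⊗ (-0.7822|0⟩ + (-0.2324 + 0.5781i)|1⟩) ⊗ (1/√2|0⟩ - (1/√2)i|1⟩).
-0.3911|000⟩ + 0.3911i|001⟩ + (-0.1162 + 0.2891i)|010⟩ + (0.2891 + 0.1162i)|011⟩ + 0.3911i|100⟩ + 0.3911|101⟩ + (0.2891 + 0.1162i)|110⟩ + (0.1162 - 0.2891i)|111⟩

amp(|b₁b₂…⟩) = product of the factor amplitudes for bits b₁, b₂, …; only kets whose every factor amplitude is nonzero survive.
|000⟩: (1/√2)(-0.7822)(1/√2) = -0.3911
|001⟩: (1/√2)(-0.7822)(-(1/√2)i) = 0.3911i
|010⟩: (1/√2)(-0.2324 + 0.5781i)(1/√2) = (-0.1162 + 0.2891i)
|011⟩: (1/√2)(-0.2324 + 0.5781i)(-(1/√2)i) = (0.2891 + 0.1162i)
|100⟩: (-(1/√2)i)(-0.7822)(1/√2) = 0.3911i
|101⟩: (-(1/√2)i)(-0.7822)(-(1/√2)i) = 0.3911
|110⟩: (-(1/√2)i)(-0.2324 + 0.5781i)(1/√2) = (0.2891 + 0.1162i)
|111⟩: (-(1/√2)i)(-0.2324 + 0.5781i)(-(1/√2)i) = (0.1162 - 0.2891i)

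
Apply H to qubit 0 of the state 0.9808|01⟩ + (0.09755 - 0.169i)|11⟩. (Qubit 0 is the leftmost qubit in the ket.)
(0.7625 - 0.1195i)|01⟩ + (0.6246 + 0.1195i)|11⟩

H on qubit 0 mixes each pair of kets that differ only in qubit 0: amplitudes (a, b) of (|…0…⟩, |…1…⟩) become ((a + b)/√2, (a − b)/√2). Kets absent from the input have amplitude 0.
(|01⟩, |11⟩): (a, b) = (0.9808, (0.09755 - 0.169i)) → ((0.7625 - 0.1195i), (0.6246 + 0.1195i))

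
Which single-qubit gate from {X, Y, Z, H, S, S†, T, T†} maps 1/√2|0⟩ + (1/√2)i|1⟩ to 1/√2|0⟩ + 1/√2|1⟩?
S†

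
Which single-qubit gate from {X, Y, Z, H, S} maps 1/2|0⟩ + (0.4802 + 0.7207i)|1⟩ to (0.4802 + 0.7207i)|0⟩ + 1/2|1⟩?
X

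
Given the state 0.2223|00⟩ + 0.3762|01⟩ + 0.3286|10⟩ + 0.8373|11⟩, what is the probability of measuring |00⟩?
0.04942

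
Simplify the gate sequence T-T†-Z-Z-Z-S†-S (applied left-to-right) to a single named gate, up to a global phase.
Z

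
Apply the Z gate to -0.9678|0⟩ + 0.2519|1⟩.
-0.9678|0⟩ - 0.2519|1⟩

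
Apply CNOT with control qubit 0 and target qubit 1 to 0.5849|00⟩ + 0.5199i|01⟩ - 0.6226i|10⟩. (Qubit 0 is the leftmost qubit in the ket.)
0.5849|00⟩ + 0.5199i|01⟩ - 0.6226i|11⟩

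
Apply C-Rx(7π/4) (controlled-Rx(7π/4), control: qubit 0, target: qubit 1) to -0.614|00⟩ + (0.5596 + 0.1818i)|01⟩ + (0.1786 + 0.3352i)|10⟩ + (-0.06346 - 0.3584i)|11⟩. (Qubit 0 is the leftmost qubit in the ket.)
-0.614|00⟩ + (0.5596 + 0.1818i)|01⟩ + (-0.3022 - 0.2854i)|10⟩ + (0.1869 + 0.2628i)|11⟩

C-Rx(7π/4) leaves the control-|0⟩ kets |00⟩, |01⟩ unchanged and applies Rx(7π/4) to qubit 1 on the control-|1⟩ pair (|10⟩, |11⟩).
Rx(7π/4) = [[cos(θ/2), −i·sin(θ/2)], [−i·sin(θ/2), cos(θ/2)]]; θ = 7π/4, cos(θ/2) ≈ -0.92388, sin(θ/2) ≈ 0.382683.
With a = amp(|10⟩) = (0.1786 + 0.3352i) and b = amp(|11⟩) = (-0.06346 - 0.3584i):
new amp(|10⟩) = (-0.92388)·a + (-0.382683i)·b = (-0.3022 - 0.2854i)
new amp(|11⟩) = (-0.382683i)·a + (-0.92388)·b = (0.1869 + 0.2628i)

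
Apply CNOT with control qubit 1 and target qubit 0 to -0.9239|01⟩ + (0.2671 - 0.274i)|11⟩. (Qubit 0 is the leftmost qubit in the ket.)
(0.2671 - 0.274i)|01⟩ - 0.9239|11⟩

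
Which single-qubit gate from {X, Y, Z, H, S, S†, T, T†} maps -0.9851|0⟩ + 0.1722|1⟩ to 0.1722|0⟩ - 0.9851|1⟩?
X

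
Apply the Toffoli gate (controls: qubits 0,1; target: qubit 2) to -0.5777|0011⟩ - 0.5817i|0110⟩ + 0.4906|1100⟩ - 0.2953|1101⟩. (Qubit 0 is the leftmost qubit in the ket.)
-0.5777|0011⟩ - 0.5817i|0110⟩ + 0.4906|1110⟩ - 0.2953|1111⟩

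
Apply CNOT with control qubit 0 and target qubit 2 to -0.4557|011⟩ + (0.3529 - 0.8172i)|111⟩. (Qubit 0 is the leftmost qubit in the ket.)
-0.4557|011⟩ + (0.3529 - 0.8172i)|110⟩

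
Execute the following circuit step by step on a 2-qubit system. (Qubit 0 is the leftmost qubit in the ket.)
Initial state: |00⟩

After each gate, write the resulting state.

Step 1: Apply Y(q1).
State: i|01⟩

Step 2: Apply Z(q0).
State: i|01⟩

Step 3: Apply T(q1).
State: (-1/√2 + (1/√2)i)|01⟩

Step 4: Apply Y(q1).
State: (1/√2 + (1/√2)i)|00⟩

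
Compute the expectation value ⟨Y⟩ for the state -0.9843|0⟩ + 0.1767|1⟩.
0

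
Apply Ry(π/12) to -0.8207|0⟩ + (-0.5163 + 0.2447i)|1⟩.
(-0.7463 - 0.03194i)|0⟩ + (-0.619 + 0.2426i)|1⟩

Ry(π/12) = [[cos(θ/2), −sin(θ/2)], [sin(θ/2), cos(θ/2)]]; θ = π/12, cos(θ/2) ≈ 0.991445, sin(θ/2) ≈ 0.130526.
With a = amp(|0⟩) = -0.8207 and b = amp(|1⟩) = (-0.5163 + 0.2447i):
new amp(|0⟩) = (0.991445)·a + (-0.130526)·b = (-0.7463 - 0.03194i)
new amp(|1⟩) = (0.130526)·a + (0.991445)·b = (-0.619 + 0.2426i)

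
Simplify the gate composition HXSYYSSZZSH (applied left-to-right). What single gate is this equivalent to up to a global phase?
Z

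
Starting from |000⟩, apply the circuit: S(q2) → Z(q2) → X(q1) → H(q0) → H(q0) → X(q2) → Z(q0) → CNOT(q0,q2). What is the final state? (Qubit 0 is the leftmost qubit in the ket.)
|011⟩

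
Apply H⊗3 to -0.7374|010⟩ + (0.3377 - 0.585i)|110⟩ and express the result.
(-0.1413 - 0.2068i)|000⟩ + (-0.1413 - 0.2068i)|001⟩ + (0.1413 + 0.2068i)|010⟩ + (0.1413 + 0.2068i)|011⟩ + (-0.3801 + 0.2068i)|100⟩ + (-0.3801 + 0.2068i)|101⟩ + (0.3801 - 0.2068i)|110⟩ + (0.3801 - 0.2068i)|111⟩

H⊗3 gives amp(|y⟩) = (1/2√2) Σ_x (−1)^(x·y) amp(|x⟩), where x·y is the number of positions in which both x and y have a 1.
|000⟩: (-0.7374 + (0.3377 - 0.585i))/(2√2) = (-0.1413 - 0.2068i)
|001⟩: (-0.7374 + (0.3377 - 0.585i))/(2√2) = (-0.1413 - 0.2068i)
|010⟩: (0.7374 - (0.3377 - 0.585i))/(2√2) = (0.1413 + 0.2068i)
|011⟩: (0.7374 - (0.3377 - 0.585i))/(2√2) = (0.1413 + 0.2068i)
|100⟩: (-0.7374 - (0.3377 - 0.585i))/(2√2) = (-0.3801 + 0.2068i)
|101⟩: (-0.7374 - (0.3377 - 0.585i))/(2√2) = (-0.3801 + 0.2068i)
|110⟩: (0.7374 + (0.3377 - 0.585i))/(2√2) = (0.3801 - 0.2068i)
|111⟩: (0.7374 + (0.3377 - 0.585i))/(2√2) = (0.3801 - 0.2068i)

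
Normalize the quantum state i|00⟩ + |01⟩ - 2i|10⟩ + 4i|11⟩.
0.2132i|00⟩ + 0.2132|01⟩ - 0.4264i|10⟩ + 0.8528i|11⟩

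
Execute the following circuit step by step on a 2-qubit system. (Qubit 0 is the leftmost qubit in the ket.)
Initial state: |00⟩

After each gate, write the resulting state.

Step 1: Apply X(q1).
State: |01⟩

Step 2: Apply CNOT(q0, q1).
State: |01⟩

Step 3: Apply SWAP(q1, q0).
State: |10⟩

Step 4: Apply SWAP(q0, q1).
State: |01⟩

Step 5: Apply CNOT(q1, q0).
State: |11⟩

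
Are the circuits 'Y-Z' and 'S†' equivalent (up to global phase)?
No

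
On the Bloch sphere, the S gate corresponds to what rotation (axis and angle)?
Rotation by π/2 around the z-axis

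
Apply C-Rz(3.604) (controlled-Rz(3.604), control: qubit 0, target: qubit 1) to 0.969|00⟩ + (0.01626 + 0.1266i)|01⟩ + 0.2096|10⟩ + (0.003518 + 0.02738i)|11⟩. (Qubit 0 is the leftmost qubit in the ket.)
0.969|00⟩ + (0.01626 + 0.1266i)|01⟩ + (-0.04803 - 0.204i)|10⟩ + (-0.02746 - 0.00285i)|11⟩

C-Rz(3.604) leaves the control-|0⟩ kets |00⟩, |01⟩ unchanged and applies Rz(3.604) to qubit 1 on the control-|1⟩ pair (|10⟩, |11⟩).
Rz(3.604) = [[e^(−iθ/2), 0], [0, e^(iθ/2)]] with e^(±iθ/2) = cos(θ/2) ± i·sin(θ/2); θ = 3.604, cos(θ/2) ≈ -0.229149, sin(θ/2) ≈ 0.973391.
With a = amp(|10⟩) = 0.2096 and b = amp(|11⟩) = (0.003518 + 0.02738i):
new amp(|10⟩) = (-0.229149 - 0.973391i)·a = (-0.04803 - 0.204i)
new amp(|11⟩) = (-0.229149 + 0.973391i)·b = (-0.02746 - 0.00285i)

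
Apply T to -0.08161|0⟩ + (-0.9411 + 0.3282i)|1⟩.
-0.08161|0⟩ + (-0.8975 - 0.4334i)|1⟩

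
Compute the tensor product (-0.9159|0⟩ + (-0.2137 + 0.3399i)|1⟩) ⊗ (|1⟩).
-0.9159|01⟩ + (-0.2137 + 0.3399i)|11⟩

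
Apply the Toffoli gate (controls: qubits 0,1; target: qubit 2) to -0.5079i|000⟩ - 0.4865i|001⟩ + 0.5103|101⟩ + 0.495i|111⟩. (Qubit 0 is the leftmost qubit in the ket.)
-0.5079i|000⟩ - 0.4865i|001⟩ + 0.5103|101⟩ + 0.495i|110⟩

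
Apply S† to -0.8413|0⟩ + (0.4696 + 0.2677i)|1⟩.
-0.8413|0⟩ + (0.2677 - 0.4696i)|1⟩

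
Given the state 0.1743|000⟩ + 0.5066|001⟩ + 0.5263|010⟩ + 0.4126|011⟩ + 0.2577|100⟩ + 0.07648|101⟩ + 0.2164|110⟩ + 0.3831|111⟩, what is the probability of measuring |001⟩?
0.2566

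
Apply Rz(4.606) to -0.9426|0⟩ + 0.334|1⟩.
(0.6301 + 0.701i)|0⟩ + (-0.2233 + 0.2484i)|1⟩

Rz(4.606) = [[e^(−iθ/2), 0], [0, e^(iθ/2)]] with e^(±iθ/2) = cos(θ/2) ± i·sin(θ/2); θ = 4.606, cos(θ/2) ≈ -0.66851, sin(θ/2) ≈ 0.743703.
With a = amp(|0⟩) = -0.9426 and b = amp(|1⟩) = 0.334:
new amp(|0⟩) = (-0.66851 - 0.743703i)·a = (0.6301 + 0.701i)
new amp(|1⟩) = (-0.66851 + 0.743703i)·b = (-0.2233 + 0.2484i)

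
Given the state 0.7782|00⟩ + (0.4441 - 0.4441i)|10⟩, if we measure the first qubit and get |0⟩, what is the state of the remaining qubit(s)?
|0⟩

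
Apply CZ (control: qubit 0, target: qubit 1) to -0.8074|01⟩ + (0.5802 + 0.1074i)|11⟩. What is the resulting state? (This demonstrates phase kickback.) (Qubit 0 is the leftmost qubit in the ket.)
-0.8074|01⟩ + (-0.5802 - 0.1074i)|11⟩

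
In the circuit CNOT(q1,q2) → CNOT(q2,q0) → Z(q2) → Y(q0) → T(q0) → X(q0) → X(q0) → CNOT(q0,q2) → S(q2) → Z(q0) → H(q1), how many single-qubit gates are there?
8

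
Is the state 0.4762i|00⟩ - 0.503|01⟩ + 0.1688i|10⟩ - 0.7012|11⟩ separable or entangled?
Entangled

Writing the state as a|00⟩ + b|01⟩ + c|10⟩ + d|11⟩, it is a product state iff ad − bc = 0.
Here (a, b, c, d) = (0.4762i, -0.503, 0.1688i, -0.7012): ad − bc = (0.4762i)(-0.7012) − (-0.503)(0.1688i) = -0.249i ≠ 0, so the state is entangled.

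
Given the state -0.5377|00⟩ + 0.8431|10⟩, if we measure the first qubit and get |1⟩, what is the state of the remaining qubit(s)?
|0⟩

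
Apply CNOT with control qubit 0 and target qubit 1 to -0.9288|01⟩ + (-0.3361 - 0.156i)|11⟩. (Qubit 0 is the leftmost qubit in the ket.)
-0.9288|01⟩ + (-0.3361 - 0.156i)|10⟩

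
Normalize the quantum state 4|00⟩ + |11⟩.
0.9701|00⟩ + 0.2425|11⟩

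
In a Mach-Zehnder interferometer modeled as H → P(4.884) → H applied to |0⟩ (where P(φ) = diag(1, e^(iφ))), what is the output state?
(0.5854 - 0.4927i)|0⟩ + (0.4146 + 0.4927i)|1⟩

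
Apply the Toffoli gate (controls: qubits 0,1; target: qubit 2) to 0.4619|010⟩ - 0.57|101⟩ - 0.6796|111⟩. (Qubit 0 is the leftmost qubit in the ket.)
0.4619|010⟩ - 0.57|101⟩ - 0.6796|110⟩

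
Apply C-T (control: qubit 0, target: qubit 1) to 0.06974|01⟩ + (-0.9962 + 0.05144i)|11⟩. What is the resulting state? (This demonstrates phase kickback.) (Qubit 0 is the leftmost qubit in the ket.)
0.06974|01⟩ + (-0.7408 - 0.668i)|11⟩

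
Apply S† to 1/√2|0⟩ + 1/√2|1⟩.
1/√2|0⟩ - (1/√2)i|1⟩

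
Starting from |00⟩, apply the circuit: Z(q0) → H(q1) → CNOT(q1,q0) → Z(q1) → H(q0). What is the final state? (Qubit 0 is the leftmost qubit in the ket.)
1/2|00⟩ - 1/2|01⟩ + 1/2|10⟩ + 1/2|11⟩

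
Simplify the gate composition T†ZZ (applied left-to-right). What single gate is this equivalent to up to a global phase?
T†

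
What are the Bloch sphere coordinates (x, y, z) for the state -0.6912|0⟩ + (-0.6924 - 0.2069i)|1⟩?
(0.9572, 0.286, -0.04447)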